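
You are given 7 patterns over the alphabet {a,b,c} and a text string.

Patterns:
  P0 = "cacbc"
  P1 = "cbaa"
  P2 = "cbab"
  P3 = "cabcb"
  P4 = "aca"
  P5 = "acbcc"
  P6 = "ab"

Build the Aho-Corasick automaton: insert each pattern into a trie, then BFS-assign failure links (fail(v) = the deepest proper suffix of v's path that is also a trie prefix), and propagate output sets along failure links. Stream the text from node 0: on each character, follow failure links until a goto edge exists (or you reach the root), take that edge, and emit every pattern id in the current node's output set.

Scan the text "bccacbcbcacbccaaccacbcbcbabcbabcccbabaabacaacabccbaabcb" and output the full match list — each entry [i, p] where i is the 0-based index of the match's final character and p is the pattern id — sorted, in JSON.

Construct AC machine:
Trie (insert patterns):
  n0 'ε': a→13 c→1
  n1 'c': a→2 b→6
  n2 'ca': b→10 c→3
  n3 'cac': b→4
  n4 'cacb': c→5
  n5 'cacbc': ·  [P0 ends]
  n6 'cb': a→7
  n7 'cba': a→8 b→9
  n8 'cbaa': ·  [P1 ends]
  n9 'cbab': ·  [P2 ends]
  n10 'cab': c→11
  n11 'cabc': b→12
  n12 'cabcb': ·  [P3 ends]
  n13 'a': b→19 c→14
  n14 'ac': a→15 b→16
  n15 'aca': ·  [P4 ends]
  n16 'acb': c→17
  n17 'acbc': c→18
  n18 'acbcc': ·  [P5 ends]
  n19 'ab': ·  [P6 ends]

BFS fail/out derivation:
  fail(1) 'c': from fail(0)=0 chase 'c': 0 ⇒ 0;  out=∅∪out(0)=∅
  fail(13) 'a': from fail(0)=0 chase 'a': 0 ⇒ 0;  out=∅∪out(0)=∅
  fail(2) 'ca': from fail(1)=0 chase 'a': 0 ⇒ 13;  out=∅∪out(13)=∅
  fail(6) 'cb': from fail(1)=0 chase 'b': 0 ⇒ 0;  out=∅∪out(0)=∅
  fail(14) 'ac': from fail(13)=0 chase 'c': 0 ⇒ 1;  out=∅∪out(1)=∅
  fail(19) 'ab': from fail(13)=0 chase 'b': 0 ⇒ 0;  out={6}∪out(0)={6}
  fail(3) 'cac': from fail(2)=13 chase 'c': 13 ⇒ 14;  out=∅∪out(14)=∅
  fail(7) 'cba': from fail(6)=0 chase 'a': 0 ⇒ 13;  out=∅∪out(13)=∅
  fail(10) 'cab': from fail(2)=13 chase 'b': 13 ⇒ 19;  out=∅∪out(19)={6}
  fail(15) 'aca': from fail(14)=1 chase 'a': 1 ⇒ 2;  out={4}∪out(2)={4}
  fail(16) 'acb': from fail(14)=1 chase 'b': 1 ⇒ 6;  out=∅∪out(6)=∅
  fail(4) 'cacb': from fail(3)=14 chase 'b': 14 ⇒ 16;  out=∅∪out(16)=∅
  fail(8) 'cbaa': from fail(7)=13 chase 'a': 13→0 ⇒ 13;  out={1}∪out(13)={1}
  fail(9) 'cbab': from fail(7)=13 chase 'b': 13 ⇒ 19;  out={2}∪out(19)={2,6}
  fail(11) 'cabc': from fail(10)=19 chase 'c': 19→0 ⇒ 1;  out=∅∪out(1)=∅
  fail(17) 'acbc': from fail(16)=6 chase 'c': 6→0 ⇒ 1;  out=∅∪out(1)=∅
  fail(5) 'cacbc': from fail(4)=16 chase 'c': 16 ⇒ 17;  out={0}∪out(17)={0}
  fail(12) 'cabcb': from fail(11)=1 chase 'b': 1 ⇒ 6;  out={3}∪out(6)={3}
  fail(18) 'acbcc': from fail(17)=1 chase 'c': 1→0 ⇒ 1;  out={5}∪out(1)={5}

Scan:
i=0 'b': node 0→0
i=1 'c': node 0→1
i=2 'c': node 1→1 (fail-walked)
i=3 'a': node 1→2
i=4 'c': node 2→3
i=5 'b': node 3→4
i=6 'c': node 4→5  emit P0@[2:6]
i=7 'b': node 5→6 (fail-walked)
i=8 'c': node 6→1 (fail-walked)
i=9 'a': node 1→2
i=10 'c': node 2→3
i=11 'b': node 3→4
i=12 'c': node 4→5  emit P0@[8:12]
i=13 'c': node 5→18 (fail-walked)  emit P5@[9:13]
i=14 'a': node 18→2 (fail-walked)
i=15 'a': node 2→13 (fail-walked)
i=16 'c': node 13→14
i=17 'c': node 14→1 (fail-walked)
i=18 'a': node 1→2
i=19 'c': node 2→3
i=20 'b': node 3→4
i=21 'c': node 4→5  emit P0@[17:21]
i=22 'b': node 5→6 (fail-walked)
i=23 'c': node 6→1 (fail-walked)
i=24 'b': node 1→6
i=25 'a': node 6→7
i=26 'b': node 7→9  emit P2@[23:26],P6@[25:26]
i=27 'c': node 9→1 (fail-walked)
i=28 'b': node 1→6
i=29 'a': node 6→7
i=30 'b': node 7→9  emit P2@[27:30],P6@[29:30]
i=31 'c': node 9→1 (fail-walked)
i=32 'c': node 1→1 (fail-walked)
i=33 'c': node 1→1 (fail-walked)
i=34 'b': node 1→6
i=35 'a': node 6→7
i=36 'b': node 7→9  emit P2@[33:36],P6@[35:36]
i=37 'a': node 9→13 (fail-walked)
i=38 'a': node 13→13 (fail-walked)
i=39 'b': node 13→19  emit P6@[38:39]
i=40 'a': node 19→13 (fail-walked)
i=41 'c': node 13→14
i=42 'a': node 14→15  emit P4@[40:42]
i=43 'a': node 15→13 (fail-walked)
i=44 'c': node 13→14
i=45 'a': node 14→15  emit P4@[43:45]
i=46 'b': node 15→10 (fail-walked)  emit P6@[45:46]
i=47 'c': node 10→11
i=48 'c': node 11→1 (fail-walked)
i=49 'b': node 1→6
i=50 'a': node 6→7
i=51 'a': node 7→8  emit P1@[48:51]
i=52 'b': node 8→19 (fail-walked)  emit P6@[51:52]
i=53 'c': node 19→1 (fail-walked)
i=54 'b': node 1→6

All matches (sorted): [[6,0],[12,0],[13,5],[21,0],[26,2],[26,6],[30,2],[30,6],[36,2],[36,6],[39,6],[42,4],[45,4],[46,6],[51,1],[52,6]]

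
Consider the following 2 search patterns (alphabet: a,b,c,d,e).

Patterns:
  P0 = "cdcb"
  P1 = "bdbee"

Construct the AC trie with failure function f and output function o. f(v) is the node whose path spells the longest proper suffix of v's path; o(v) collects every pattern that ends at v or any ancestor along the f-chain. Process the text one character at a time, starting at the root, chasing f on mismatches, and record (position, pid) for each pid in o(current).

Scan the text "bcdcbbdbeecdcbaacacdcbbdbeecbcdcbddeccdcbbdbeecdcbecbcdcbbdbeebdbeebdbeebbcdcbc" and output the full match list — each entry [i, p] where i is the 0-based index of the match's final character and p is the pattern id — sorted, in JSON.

Build automaton:
Trie (insert patterns):
  0='ε' goto b→5 c→1
  1='c' goto d→2
  2='cd' goto c→3
  3='cdc' goto b→4
  4='cdcb' goto ·  ←P0
  5='b' goto d→6
  6='bd' goto b→7
  7='bdb' goto e→8
  8='bdbe' goto e→9
  9='bdbee' goto ·  ←P1

Failure links (BFS by depth):
  fail(1) 'c': from fail(0)=0 chase 'c': 0 ⇒ 0;  out=∅∪out(0)=∅
  fail(5) 'b': from fail(0)=0 chase 'b': 0 ⇒ 0;  out=∅∪out(0)=∅
  fail(2) 'cd': from fail(1)=0 chase 'd': 0 ⇒ 0;  out=∅∪out(0)=∅
  fail(6) 'bd': from fail(5)=0 chase 'd': 0 ⇒ 0;  out=∅∪out(0)=∅
  fail(3) 'cdc': from fail(2)=0 chase 'c': 0 ⇒ 1;  out=∅∪out(1)=∅
  fail(7) 'bdb': from fail(6)=0 chase 'b': 0 ⇒ 5;  out=∅∪out(5)=∅
  fail(4) 'cdcb': from fail(3)=1 chase 'b': 1→0 ⇒ 5;  out={0}∪out(5)={0}
  fail(8) 'bdbe': from fail(7)=5 chase 'e': 5→0 ⇒ 0;  out=∅∪out(0)=∅
  fail(9) 'bdbee': from fail(8)=0 chase 'e': 0 ⇒ 0;  out={1}∪out(0)={1}

Text stream:
i=0 'b': node 0→5
i=1 'c': node 5→1 (fail-walked)
i=2 'd': node 1→2
i=3 'c': node 2→3
i=4 'b': node 3→4  ** P0@[1:4]
i=5 'b': node 4→5 (fail-walked)
i=6 'd': node 5→6
i=7 'b': node 6→7
i=8 'e': node 7→8
i=9 'e': node 8→9  ** P1@[5:9]
i=10 'c': node 9→1 (fail-walked)
i=11 'd': node 1→2
i=12 'c': node 2→3
i=13 'b': node 3→4  ** P0@[10:13]
i=14 'a': node 4→0 (fail-walked)
i=15 'a': node 0→0
i=16 'c': node 0→1
i=17 'a': node 1→0 (fail-walked)
i=18 'c': node 0→1
i=19 'd': node 1→2
i=20 'c': node 2→3
i=21 'b': node 3→4  ** P0@[18:21]
i=22 'b': node 4→5 (fail-walked)
i=23 'd': node 5→6
i=24 'b': node 6→7
i=25 'e': node 7→8
i=26 'e': node 8→9  ** P1@[22:26]
i=27 'c': node 9→1 (fail-walked)
i=28 'b': node 1→5 (fail-walked)
i=29 'c': node 5→1 (fail-walked)
i=30 'd': node 1→2
i=31 'c': node 2→3
i=32 'b': node 3→4  ** P0@[29:32]
i=33 'd': node 4→6 (fail-walked)
i=34 'd': node 6→0 (fail-walked)
i=35 'e': node 0→0
i=36 'c': node 0→1
i=37 'c': node 1→1 (fail-walked)
i=38 'd': node 1→2
i=39 'c': node 2→3
i=40 'b': node 3→4  ** P0@[37:40]
i=41 'b': node 4→5 (fail-walked)
i=42 'd': node 5→6
i=43 'b': node 6→7
i=44 'e': node 7→8
i=45 'e': node 8→9  ** P1@[41:45]
i=46 'c': node 9→1 (fail-walked)
i=47 'd': node 1→2
i=48 'c': node 2→3
i=49 'b': node 3→4  ** P0@[46:49]
i=50 'e': node 4→0 (fail-walked)
i=51 'c': node 0→1
i=52 'b': node 1→5 (fail-walked)
i=53 'c': node 5→1 (fail-walked)
i=54 'd': node 1→2
i=55 'c': node 2→3
i=56 'b': node 3→4  ** P0@[53:56]
i=57 'b': node 4→5 (fail-walked)
i=58 'd': node 5→6
i=59 'b': node 6→7
i=60 'e': node 7→8
i=61 'e': node 8→9  ** P1@[57:61]
i=62 'b': node 9→5 (fail-walked)
i=63 'd': node 5→6
i=64 'b': node 6→7
i=65 'e': node 7→8
i=66 'e': node 8→9  ** P1@[62:66]
i=67 'b': node 9→5 (fail-walked)
i=68 'd': node 5→6
i=69 'b': node 6→7
i=70 'e': node 7→8
i=71 'e': node 8→9  ** P1@[67:71]
i=72 'b': node 9→5 (fail-walked)
i=73 'b': node 5→5 (fail-walked)
i=74 'c': node 5→1 (fail-walked)
i=75 'd': node 1→2
i=76 'c': node 2→3
i=77 'b': node 3→4  ** P0@[74:77]
i=78 'c': node 4→1 (fail-walked)

All matches (sorted): [[4,0],[9,1],[13,0],[21,0],[26,1],[32,0],[40,0],[45,1],[49,0],[56,0],[61,1],[66,1],[71,1],[77,0]]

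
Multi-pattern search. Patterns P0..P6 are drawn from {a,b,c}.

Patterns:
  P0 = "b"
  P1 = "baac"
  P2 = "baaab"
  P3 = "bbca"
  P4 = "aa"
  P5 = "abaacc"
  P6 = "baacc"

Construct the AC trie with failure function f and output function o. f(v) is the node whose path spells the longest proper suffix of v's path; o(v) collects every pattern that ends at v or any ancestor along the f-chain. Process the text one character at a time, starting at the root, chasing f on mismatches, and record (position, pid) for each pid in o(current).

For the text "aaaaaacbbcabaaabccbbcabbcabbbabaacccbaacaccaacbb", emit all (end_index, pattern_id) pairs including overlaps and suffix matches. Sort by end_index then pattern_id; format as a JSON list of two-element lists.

Construct AC machine:
Trie (insert patterns):
  0='ε' goto a→10 b→1
  1='b' goto a→2 b→7  [P0 ends]
  2='ba' goto a→3
  3='baa' goto a→5 c→4
  4='baac' goto c→17  [P1 ends]
  5='baaa' goto b→6
  6='baaab' goto ·  [P2 ends]
  7='bb' goto c→8
  8='bbc' goto a→9
  9='bbca' goto ·  [P3 ends]
  10='a' goto a→11 b→12
  11='aa' goto ·  [P4 ends]
  12='ab' goto a→13
  13='aba' goto a→14
  14='abaa' goto c→15
  15='abaac' goto c→16
  16='abaacc' goto ·  [P5 ends]
  17='baacc' goto ·  [P6 ends]

Failure links (BFS by depth):
  fail(1) 'b': from fail(0)=0 chase 'b': 0 ⇒ 0;  out={0}∪out(0)={0}
  fail(10) 'a': from fail(0)=0 chase 'a': 0 ⇒ 0;  out=∅∪out(0)=∅
  fail(2) 'ba': from fail(1)=0 chase 'a': 0 ⇒ 10;  out=∅∪out(10)=∅
  fail(7) 'bb': from fail(1)=0 chase 'b': 0 ⇒ 1;  out=∅∪out(1)={0}
  fail(11) 'aa': from fail(10)=0 chase 'a': 0 ⇒ 10;  out={4}∪out(10)={4}
  fail(12) 'ab': from fail(10)=0 chase 'b': 0 ⇒ 1;  out=∅∪out(1)={0}
  fail(3) 'baa': from fail(2)=10 chase 'a': 10 ⇒ 11;  out=∅∪out(11)={4}
  fail(8) 'bbc': from fail(7)=1 chase 'c': 1→0 ⇒ 0;  out=∅∪out(0)=∅
  fail(13) 'aba': from fail(12)=1 chase 'a': 1 ⇒ 2;  out=∅∪out(2)=∅
  fail(4) 'baac': from fail(3)=11 chase 'c': 11→10→0 ⇒ 0;  out={1}∪out(0)={1}
  fail(5) 'baaa': from fail(3)=11 chase 'a': 11→10 ⇒ 11;  out=∅∪out(11)={4}
  fail(9) 'bbca': from fail(8)=0 chase 'a': 0 ⇒ 10;  out={3}∪out(10)={3}
  fail(14) 'abaa': from fail(13)=2 chase 'a': 2 ⇒ 3;  out=∅∪out(3)={4}
  fail(6) 'baaab': from fail(5)=11 chase 'b': 11→10 ⇒ 12;  out={2}∪out(12)={0,2}
  fail(15) 'abaac': from fail(14)=3 chase 'c': 3 ⇒ 4;  out=∅∪out(4)={1}
  fail(17) 'baacc': from fail(4)=0 chase 'c': 0 ⇒ 0;  out={6}∪out(0)={6}
  fail(16) 'abaacc': from fail(15)=4 chase 'c': 4 ⇒ 17;  out={5}∪out(17)={5,6}

Scan:
pos 0 'a': at 10
pos 1 'a': at 11  ** P4@[0:1]
pos 2 'a': at 11 ·f  ** P4@[1:2]
pos 3 'a': at 11 ·f  ** P4@[2:3]
pos 4 'a': at 11 ·f  ** P4@[3:4]
pos 5 'a': at 11 ·f  ** P4@[4:5]
pos 6 'c': at 0 ·f
pos 7 'b': at 1  ** P0@[7:7]
pos 8 'b': at 7  ** P0@[8:8]
pos 9 'c': at 8
pos 10 'a': at 9  ** P3@[7:10]
pos 11 'b': at 12 ·f  ** P0@[11:11]
pos 12 'a': at 13
pos 13 'a': at 14  ** P4@[12:13]
pos 14 'a': at 5 ·f  ** P4@[13:14]
pos 15 'b': at 6  ** P0@[15:15],P2@[11:15]
pos 16 'c': at 0 ·f
pos 17 'c': at 0
pos 18 'b': at 1  ** P0@[18:18]
pos 19 'b': at 7  ** P0@[19:19]
pos 20 'c': at 8
pos 21 'a': at 9  ** P3@[18:21]
pos 22 'b': at 12 ·f  ** P0@[22:22]
pos 23 'b': at 7 ·f  ** P0@[23:23]
pos 24 'c': at 8
pos 25 'a': at 9  ** P3@[22:25]
pos 26 'b': at 12 ·f  ** P0@[26:26]
pos 27 'b': at 7 ·f  ** P0@[27:27]
pos 28 'b': at 7 ·f  ** P0@[28:28]
pos 29 'a': at 2 ·f
pos 30 'b': at 12 ·f  ** P0@[30:30]
pos 31 'a': at 13
pos 32 'a': at 14  ** P4@[31:32]
pos 33 'c': at 15  ** P1@[30:33]
pos 34 'c': at 16  ** P5@[29:34],P6@[30:34]
pos 35 'c': at 0 ·f
pos 36 'b': at 1  ** P0@[36:36]
pos 37 'a': at 2
pos 38 'a': at 3  ** P4@[37:38]
pos 39 'c': at 4  ** P1@[36:39]
pos 40 'a': at 10 ·f
pos 41 'c': at 0 ·f
pos 42 'c': at 0
pos 43 'a': at 10
pos 44 'a': at 11  ** P4@[43:44]
pos 45 'c': at 0 ·f
pos 46 'b': at 1  ** P0@[46:46]
pos 47 'b': at 7  ** P0@[47:47]

Matches: [[1,4],[2,4],[3,4],[4,4],[5,4],[7,0],[8,0],[10,3],[11,0],[13,4],[14,4],[15,0],[15,2],[18,0],[19,0],[21,3],[22,0],[23,0],[25,3],[26,0],[27,0],[28,0],[30,0],[32,4],[33,1],[34,5],[34,6],[36,0],[38,4],[39,1],[44,4],[46,0],[47,0]]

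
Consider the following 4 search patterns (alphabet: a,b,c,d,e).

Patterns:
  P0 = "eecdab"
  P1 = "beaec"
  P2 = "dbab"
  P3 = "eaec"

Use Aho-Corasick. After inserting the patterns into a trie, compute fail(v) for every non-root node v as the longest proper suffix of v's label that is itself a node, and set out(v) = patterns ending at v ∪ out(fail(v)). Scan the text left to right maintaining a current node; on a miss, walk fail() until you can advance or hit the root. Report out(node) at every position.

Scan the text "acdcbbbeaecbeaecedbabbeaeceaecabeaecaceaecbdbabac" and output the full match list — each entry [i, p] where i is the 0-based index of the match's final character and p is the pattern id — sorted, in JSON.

Construct AC machine:
Trie nodes:
  n0 'ε': b→7 d→12 e→1
  n1 'e': a→16 e→2
  n2 'ee': c→3
  n3 'eec': d→4
  n4 'eecd': a→5
  n5 'eecda': b→6
  n6 'eecdab': ·  ←P0
  n7 'b': e→8
  n8 'be': a→9
  n9 'bea': e→10
  n10 'beae': c→11
  n11 'beaec': ·  ←P1
  n12 'd': b→13
  n13 'db': a→14
  n14 'dba': b→15
  n15 'dbab': ·  ←P2
  n16 'ea': e→17
  n17 'eae': c→18
  n18 'eaec': ·  ←P3

Failure links (BFS by depth):
  fail(1) 'e': from fail(0)=0 chase 'e': 0 ⇒ 0;  out=∅∪out(0)=∅
  fail(7) 'b': from fail(0)=0 chase 'b': 0 ⇒ 0;  out=∅∪out(0)=∅
  fail(12) 'd': from fail(0)=0 chase 'd': 0 ⇒ 0;  out=∅∪out(0)=∅
  fail(2) 'ee': from fail(1)=0 chase 'e': 0 ⇒ 1;  out=∅∪out(1)=∅
  fail(8) 'be': from fail(7)=0 chase 'e': 0 ⇒ 1;  out=∅∪out(1)=∅
  fail(13) 'db': from fail(12)=0 chase 'b': 0 ⇒ 7;  out=∅∪out(7)=∅
  fail(16) 'ea': from fail(1)=0 chase 'a': 0 ⇒ 0;  out=∅∪out(0)=∅
  fail(3) 'eec': from fail(2)=1 chase 'c': 1→0 ⇒ 0;  out=∅∪out(0)=∅
  fail(9) 'bea': from fail(8)=1 chase 'a': 1 ⇒ 16;  out=∅∪out(16)=∅
  fail(14) 'dba': from fail(13)=7 chase 'a': 7→0 ⇒ 0;  out=∅∪out(0)=∅
  fail(17) 'eae': from fail(16)=0 chase 'e': 0 ⇒ 1;  out=∅∪out(1)=∅
  fail(4) 'eecd': from fail(3)=0 chase 'd': 0 ⇒ 12;  out=∅∪out(12)=∅
  fail(10) 'beae': from fail(9)=16 chase 'e': 16 ⇒ 17;  out=∅∪out(17)=∅
  fail(15) 'dbab': from fail(14)=0 chase 'b': 0 ⇒ 7;  out={2}∪out(7)={2}
  fail(18) 'eaec': from fail(17)=1 chase 'c': 1→0 ⇒ 0;  out={3}∪out(0)={3}
  fail(5) 'eecda': from fail(4)=12 chase 'a': 12→0 ⇒ 0;  out=∅∪out(0)=∅
  fail(11) 'beaec': from fail(10)=17 chase 'c': 17 ⇒ 18;  out={1}∪out(18)={1,3}
  fail(6) 'eecdab': from fail(5)=0 chase 'b': 0 ⇒ 7;  out={0}∪out(7)={0}

Text stream:
i=0 'a': node 0→0
i=1 'c': node 0→0
i=2 'd': node 0→12
i=3 'c': node 12→0 (fail-walked)
i=4 'b': node 0→7
i=5 'b': node 7→7 (fail-walked)
i=6 'b': node 7→7 (fail-walked)
i=7 'e': node 7→8
i=8 'a': node 8→9
i=9 'e': node 9→10
i=10 'c': node 10→11  → match P1@[6:10],P3@[7:10]
i=11 'b': node 11→7 (fail-walked)
i=12 'e': node 7→8
i=13 'a': node 8→9
i=14 'e': node 9→10
i=15 'c': node 10→11  → match P1@[11:15],P3@[12:15]
i=16 'e': node 11→1 (fail-walked)
i=17 'd': node 1→12 (fail-walked)
i=18 'b': node 12→13
i=19 'a': node 13→14
i=20 'b': node 14→15  → match P2@[17:20]
i=21 'b': node 15→7 (fail-walked)
i=22 'e': node 7→8
i=23 'a': node 8→9
i=24 'e': node 9→10
i=25 'c': node 10→11  → match P1@[21:25],P3@[22:25]
i=26 'e': node 11→1 (fail-walked)
i=27 'a': node 1→16
i=28 'e': node 16→17
i=29 'c': node 17→18  → match P3@[26:29]
i=30 'a': node 18→0 (fail-walked)
i=31 'b': node 0→7
i=32 'e': node 7→8
i=33 'a': node 8→9
i=34 'e': node 9→10
i=35 'c': node 10→11  → match P1@[31:35],P3@[32:35]
i=36 'a': node 11→0 (fail-walked)
i=37 'c': node 0→0
i=38 'e': node 0→1
i=39 'a': node 1→16
i=40 'e': node 16→17
i=41 'c': node 17→18  → match P3@[38:41]
i=42 'b': node 18→7 (fail-walked)
i=43 'd': node 7→12 (fail-walked)
i=44 'b': node 12→13
i=45 'a': node 13→14
i=46 'b': node 14→15  → match P2@[43:46]
i=47 'a': node 15→0 (fail-walked)
i=48 'c': node 0→0

All matches (sorted): [[10,1],[10,3],[15,1],[15,3],[20,2],[25,1],[25,3],[29,3],[35,1],[35,3],[41,3],[46,2]]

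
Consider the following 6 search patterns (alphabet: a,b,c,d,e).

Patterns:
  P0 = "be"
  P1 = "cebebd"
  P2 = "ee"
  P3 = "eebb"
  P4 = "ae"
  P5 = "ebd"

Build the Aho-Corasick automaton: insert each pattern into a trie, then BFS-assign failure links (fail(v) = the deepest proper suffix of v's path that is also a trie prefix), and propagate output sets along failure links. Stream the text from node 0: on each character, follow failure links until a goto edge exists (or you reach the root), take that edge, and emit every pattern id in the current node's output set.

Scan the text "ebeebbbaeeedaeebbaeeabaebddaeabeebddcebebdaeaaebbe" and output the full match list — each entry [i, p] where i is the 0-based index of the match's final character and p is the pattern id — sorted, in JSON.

Build automaton:
Trie (insert patterns):
  n0 'ε': a→13 b→1 c→3 e→9
  n1 'b': e→2
  n2 'be': ·  ←P0
  n3 'c': e→4
  n4 'ce': b→5
  n5 'ceb': e→6
  n6 'cebe': b→7
  n7 'cebeb': d→8
  n8 'cebebd': ·  ←P1
  n9 'e': b→15 e→10
  n10 'ee': b→11  ←P2
  n11 'eeb': b→12
  n12 'eebb': ·  ←P3
  n13 'a': e→14
  n14 'ae': ·  ←P4
  n15 'eb': d→16
  n16 'ebd': ·  ←P5

Failure links (BFS by depth):
  fail(1) 'b': from fail(0)=0 chase 'b': 0 ⇒ 0;  out=∅∪out(0)=∅
  fail(3) 'c': from fail(0)=0 chase 'c': 0 ⇒ 0;  out=∅∪out(0)=∅
  fail(9) 'e': from fail(0)=0 chase 'e': 0 ⇒ 0;  out=∅∪out(0)=∅
  fail(13) 'a': from fail(0)=0 chase 'a': 0 ⇒ 0;  out=∅∪out(0)=∅
  fail(2) 'be': from fail(1)=0 chase 'e': 0 ⇒ 9;  out={0}∪out(9)={0}
  fail(4) 'ce': from fail(3)=0 chase 'e': 0 ⇒ 9;  out=∅∪out(9)=∅
  fail(10) 'ee': from fail(9)=0 chase 'e': 0 ⇒ 9;  out={2}∪out(9)={2}
  fail(14) 'ae': from fail(13)=0 chase 'e': 0 ⇒ 9;  out={4}∪out(9)={4}
  fail(15) 'eb': from fail(9)=0 chase 'b': 0 ⇒ 1;  out=∅∪out(1)=∅
  fail(5) 'ceb': from fail(4)=9 chase 'b': 9 ⇒ 15;  out=∅∪out(15)=∅
  fail(11) 'eeb': from fail(10)=9 chase 'b': 9 ⇒ 15;  out=∅∪out(15)=∅
  fail(16) 'ebd': from fail(15)=1 chase 'd': 1→0 ⇒ 0;  out={5}∪out(0)={5}
  fail(6) 'cebe': from fail(5)=15 chase 'e': 15→1 ⇒ 2;  out=∅∪out(2)={0}
  fail(12) 'eebb': from fail(11)=15 chase 'b': 15→1→0 ⇒ 1;  out={3}∪out(1)={3}
  fail(7) 'cebeb': from fail(6)=2 chase 'b': 2→9 ⇒ 15;  out=∅∪out(15)=∅
  fail(8) 'cebebd': from fail(7)=15 chase 'd': 15 ⇒ 16;  out={1}∪out(16)={1,5}

Text stream:
[0] read 'e'  n0⇒n9
[1] read 'b'  n9⇒n15
[2] read 'e'  n15⇒n2 ·f  ** P0@[1:2]
[3] read 'e'  n2⇒n10 ·f  ** P2@[2:3]
[4] read 'b'  n10⇒n11
[5] read 'b'  n11⇒n12  ** P3@[2:5]
[6] read 'b'  n12⇒n1 ·f
[7] read 'a'  n1⇒n13 ·f
[8] read 'e'  n13⇒n14  ** P4@[7:8]
[9] read 'e'  n14⇒n10 ·f  ** P2@[8:9]
[10] read 'e'  n10⇒n10 ·f  ** P2@[9:10]
[11] read 'd'  n10⇒n0 ·f
[12] read 'a'  n0⇒n13
[13] read 'e'  n13⇒n14  ** P4@[12:13]
[14] read 'e'  n14⇒n10 ·f  ** P2@[13:14]
[15] read 'b'  n10⇒n11
[16] read 'b'  n11⇒n12  ** P3@[13:16]
[17] read 'a'  n12⇒n13 ·f
[18] read 'e'  n13⇒n14  ** P4@[17:18]
[19] read 'e'  n14⇒n10 ·f  ** P2@[18:19]
[20] read 'a'  n10⇒n13 ·f
[21] read 'b'  n13⇒n1 ·f
[22] read 'a'  n1⇒n13 ·f
[23] read 'e'  n13⇒n14  ** P4@[22:23]
[24] read 'b'  n14⇒n15 ·f
[25] read 'd'  n15⇒n16  ** P5@[23:25]
[26] read 'd'  n16⇒n0 ·f
[27] read 'a'  n0⇒n13
[28] read 'e'  n13⇒n14  ** P4@[27:28]
[29] read 'a'  n14⇒n13 ·f
[30] read 'b'  n13⇒n1 ·f
[31] read 'e'  n1⇒n2  ** P0@[30:31]
[32] read 'e'  n2⇒n10 ·f  ** P2@[31:32]
[33] read 'b'  n10⇒n11
[34] read 'd'  n11⇒n16 ·f  ** P5@[32:34]
[35] read 'd'  n16⇒n0 ·f
[36] read 'c'  n0⇒n3
[37] read 'e'  n3⇒n4
[38] read 'b'  n4⇒n5
[39] read 'e'  n5⇒n6  ** P0@[38:39]
[40] read 'b'  n6⇒n7
[41] read 'd'  n7⇒n8  ** P1@[36:41],P5@[39:41]
[42] read 'a'  n8⇒n13 ·f
[43] read 'e'  n13⇒n14  ** P4@[42:43]
[44] read 'a'  n14⇒n13 ·f
[45] read 'a'  n13⇒n13 ·f
[46] read 'e'  n13⇒n14  ** P4@[45:46]
[47] read 'b'  n14⇒n15 ·f
[48] read 'b'  n15⇒n1 ·f
[49] read 'e'  n1⇒n2  ** P0@[48:49]

Matches: [[2,0],[3,2],[5,3],[8,4],[9,2],[10,2],[13,4],[14,2],[16,3],[18,4],[19,2],[23,4],[25,5],[28,4],[31,0],[32,2],[34,5],[39,0],[41,1],[41,5],[43,4],[46,4],[49,0]]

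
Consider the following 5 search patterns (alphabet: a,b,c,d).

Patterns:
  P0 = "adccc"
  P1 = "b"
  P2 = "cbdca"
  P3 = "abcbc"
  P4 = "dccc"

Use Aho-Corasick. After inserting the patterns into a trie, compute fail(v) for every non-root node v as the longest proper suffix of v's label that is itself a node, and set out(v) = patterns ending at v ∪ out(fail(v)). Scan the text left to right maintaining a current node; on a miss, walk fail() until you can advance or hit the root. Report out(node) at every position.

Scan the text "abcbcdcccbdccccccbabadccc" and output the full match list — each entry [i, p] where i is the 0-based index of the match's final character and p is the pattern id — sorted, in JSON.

Build:
Trie (insert patterns):
  0='ε' goto a→1 b→6 c→7 d→16
  1='a' goto b→12 d→2
  2='ad' goto c→3
  3='adc' goto c→4
  4='adcc' goto c→5
  5='adccc' goto ·  ←P0
  6='b' goto ·  ←P1
  7='c' goto b→8
  8='cb' goto d→9
  9='cbd' goto c→10
  10='cbdc' goto a→11
  11='cbdca' goto ·  ←P2
  12='ab' goto c→13
  13='abc' goto b→14
  14='abcb' goto c→15
  15='abcbc' goto ·  ←P3
  16='d' goto c→17
  17='dc' goto c→18
  18='dcc' goto c→19
  19='dccc' goto ·  ←P4

BFS fail/out derivation:
  fail(1) 'a': from fail(0)=0 chase 'a': 0 ⇒ 0;  out=∅∪out(0)=∅
  fail(6) 'b': from fail(0)=0 chase 'b': 0 ⇒ 0;  out={1}∪out(0)={1}
  fail(7) 'c': from fail(0)=0 chase 'c': 0 ⇒ 0;  out=∅∪out(0)=∅
  fail(16) 'd': from fail(0)=0 chase 'd': 0 ⇒ 0;  out=∅∪out(0)=∅
  fail(2) 'ad': from fail(1)=0 chase 'd': 0 ⇒ 16;  out=∅∪out(16)=∅
  fail(8) 'cb': from fail(7)=0 chase 'b': 0 ⇒ 6;  out=∅∪out(6)={1}
  fail(12) 'ab': from fail(1)=0 chase 'b': 0 ⇒ 6;  out=∅∪out(6)={1}
  fail(17) 'dc': from fail(16)=0 chase 'c': 0 ⇒ 7;  out=∅∪out(7)=∅
  fail(3) 'adc': from fail(2)=16 chase 'c': 16 ⇒ 17;  out=∅∪out(17)=∅
  fail(9) 'cbd': from fail(8)=6 chase 'd': 6→0 ⇒ 16;  out=∅∪out(16)=∅
  fail(13) 'abc': from fail(12)=6 chase 'c': 6→0 ⇒ 7;  out=∅∪out(7)=∅
  fail(18) 'dcc': from fail(17)=7 chase 'c': 7→0 ⇒ 7;  out=∅∪out(7)=∅
  fail(4) 'adcc': from fail(3)=17 chase 'c': 17 ⇒ 18;  out=∅∪out(18)=∅
  fail(10) 'cbdc': from fail(9)=16 chase 'c': 16 ⇒ 17;  out=∅∪out(17)=∅
  fail(14) 'abcb': from fail(13)=7 chase 'b': 7 ⇒ 8;  out=∅∪out(8)={1}
  fail(19) 'dccc': from fail(18)=7 chase 'c': 7→0 ⇒ 7;  out={4}∪out(7)={4}
  fail(5) 'adccc': from fail(4)=18 chase 'c': 18 ⇒ 19;  out={0}∪out(19)={0,4}
  fail(11) 'cbdca': from fail(10)=17 chase 'a': 17→7→0 ⇒ 1;  out={2}∪out(1)={2}
  fail(15) 'abcbc': from fail(14)=8 chase 'c': 8→6→0 ⇒ 7;  out={3}∪out(7)={3}

Scan:
pos 0 'a': at 1
pos 1 'b': at 12  → match P1@[1:1]
pos 2 'c': at 13
pos 3 'b': at 14  → match P1@[3:3]
pos 4 'c': at 15  → match P3@[0:4]
pos 5 'd': at 16 (via fail)
pos 6 'c': at 17
pos 7 'c': at 18
pos 8 'c': at 19  → match P4@[5:8]
pos 9 'b': at 8 (via fail)  → match P1@[9:9]
pos 10 'd': at 9
pos 11 'c': at 10
pos 12 'c': at 18 (via fail)
pos 13 'c': at 19  → match P4@[10:13]
pos 14 'c': at 7 (via fail)
pos 15 'c': at 7 (via fail)
pos 16 'c': at 7 (via fail)
pos 17 'b': at 8  → match P1@[17:17]
pos 18 'a': at 1 (via fail)
pos 19 'b': at 12  → match P1@[19:19]
pos 20 'a': at 1 (via fail)
pos 21 'd': at 2
pos 22 'c': at 3
pos 23 'c': at 4
pos 24 'c': at 5  → match P0@[20:24],P4@[21:24]

All matches (sorted): [[1,1],[3,1],[4,3],[8,4],[9,1],[13,4],[17,1],[19,1],[24,0],[24,4]]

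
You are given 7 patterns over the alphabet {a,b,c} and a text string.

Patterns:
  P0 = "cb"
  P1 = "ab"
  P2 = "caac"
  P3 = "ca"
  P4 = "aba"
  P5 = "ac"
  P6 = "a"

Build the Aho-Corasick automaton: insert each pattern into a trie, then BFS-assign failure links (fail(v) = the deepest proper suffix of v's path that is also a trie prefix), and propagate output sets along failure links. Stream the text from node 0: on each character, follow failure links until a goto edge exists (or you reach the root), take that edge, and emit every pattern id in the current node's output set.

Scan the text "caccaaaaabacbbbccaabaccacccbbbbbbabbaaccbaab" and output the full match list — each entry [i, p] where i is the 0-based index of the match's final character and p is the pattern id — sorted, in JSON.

Build:
Trie (insert patterns):
  n0 'ε': a→3 c→1
  n1 'c': a→5 b→2
  n2 'cb': ·  ←P0
  n3 'a': b→4 c→9  ←P6
  n4 'ab': a→8  ←P1
  n5 'ca': a→6  ←P3
  n6 'caa': c→7
  n7 'caac': ·  ←P2
  n8 'aba': ·  ←P4
  n9 'ac': ·  ←P5

BFS fail/out derivation:
  n1('c'): parent n0 fail=0; on 'c' 0 → fail=0;  out ∅∪∅=∅
  n3('a'): parent n0 fail=0; on 'a' 0 → fail=0;  out {6}∪∅={6}
  n2('cb'): parent n1 fail=0; on 'b' 0 → fail=0;  out {0}∪∅={0}
  n4('ab'): parent n3 fail=0; on 'b' 0 → fail=0;  out {1}∪∅={1}
  n5('ca'): parent n1 fail=0; on 'a' 0 → fail=3;  out {3}∪{6}={3,6}
  n9('ac'): parent n3 fail=0; on 'c' 0 → fail=1;  out {5}∪∅={5}
  n6('caa'): parent n5 fail=3; on 'a' 3→0 → fail=3;  out ∅∪{6}={6}
  n8('aba'): parent n4 fail=0; on 'a' 0 → fail=3;  out {4}∪{6}={4,6}
  n7('caac'): parent n6 fail=3; on 'c' 3 → fail=9;  out {2}∪{5}={2,5}

Run:
i=0 'c': node 0→1
i=1 'a': node 1→5  → match P3@[0:1],P6@[1:1]
i=2 'c': node 5→9 (fail-walked)  → match P5@[1:2]
i=3 'c': node 9→1 (fail-walked)
i=4 'a': node 1→5  → match P3@[3:4],P6@[4:4]
i=5 'a': node 5→6  → match P6@[5:5]
i=6 'a': node 6→3 (fail-walked)  → match P6@[6:6]
i=7 'a': node 3→3 (fail-walked)  → match P6@[7:7]
i=8 'a': node 3→3 (fail-walked)  → match P6@[8:8]
i=9 'b': node 3→4  → match P1@[8:9]
i=10 'a': node 4→8  → match P4@[8:10],P6@[10:10]
i=11 'c': node 8→9 (fail-walked)  → match P5@[10:11]
i=12 'b': node 9→2 (fail-walked)  → match P0@[11:12]
i=13 'b': node 2→0 (fail-walked)
i=14 'b': node 0→0
i=15 'c': node 0→1
i=16 'c': node 1→1 (fail-walked)
i=17 'a': node 1→5  → match P3@[16:17],P6@[17:17]
i=18 'a': node 5→6  → match P6@[18:18]
i=19 'b': node 6→4 (fail-walked)  → match P1@[18:19]
i=20 'a': node 4→8  → match P4@[18:20],P6@[20:20]
i=21 'c': node 8→9 (fail-walked)  → match P5@[20:21]
i=22 'c': node 9→1 (fail-walked)
i=23 'a': node 1→5  → match P3@[22:23],P6@[23:23]
i=24 'c': node 5→9 (fail-walked)  → match P5@[23:24]
i=25 'c': node 9→1 (fail-walked)
i=26 'c': node 1→1 (fail-walked)
i=27 'b': node 1→2  → match P0@[26:27]
i=28 'b': node 2→0 (fail-walked)
i=29 'b': node 0→0
i=30 'b': node 0→0
i=31 'b': node 0→0
i=32 'b': node 0→0
i=33 'a': node 0→3  → match P6@[33:33]
i=34 'b': node 3→4  → match P1@[33:34]
i=35 'b': node 4→0 (fail-walked)
i=36 'a': node 0→3  → match P6@[36:36]
i=37 'a': node 3→3 (fail-walked)  → match P6@[37:37]
i=38 'c': node 3→9  → match P5@[37:38]
i=39 'c': node 9→1 (fail-walked)
i=40 'b': node 1→2  → match P0@[39:40]
i=41 'a': node 2→3 (fail-walked)  → match P6@[41:41]
i=42 'a': node 3→3 (fail-walked)  → match P6@[42:42]
i=43 'b': node 3→4  → match P1@[42:43]

Result: [[1,3],[1,6],[2,5],[4,3],[4,6],[5,6],[6,6],[7,6],[8,6],[9,1],[10,4],[10,6],[11,5],[12,0],[17,3],[17,6],[18,6],[19,1],[20,4],[20,6],[21,5],[23,3],[23,6],[24,5],[27,0],[33,6],[34,1],[36,6],[37,6],[38,5],[40,0],[41,6],[42,6],[43,1]]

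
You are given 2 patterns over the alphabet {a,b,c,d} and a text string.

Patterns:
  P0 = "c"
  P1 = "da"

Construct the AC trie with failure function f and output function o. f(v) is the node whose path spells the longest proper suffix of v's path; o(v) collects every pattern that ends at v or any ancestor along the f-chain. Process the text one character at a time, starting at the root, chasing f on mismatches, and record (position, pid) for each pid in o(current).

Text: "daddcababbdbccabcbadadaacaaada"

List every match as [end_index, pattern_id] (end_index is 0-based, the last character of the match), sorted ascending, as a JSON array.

Build:
Trie nodes:
  0='ε' goto c→1 d→2
  1='c' goto ·  ←P0
  2='d' goto a→3
  3='da' goto ·  ←P1

Failure links (BFS by depth):
  n1('c'): parent n0 fail=0; on 'c' 0 → fail=0;  out {0}∪∅={0}
  n2('d'): parent n0 fail=0; on 'd' 0 → fail=0;  out ∅∪∅=∅
  n3('da'): parent n2 fail=0; on 'a' 0 → fail=0;  out {1}∪∅={1}

Text stream:
pos 0 'd': at 2
pos 1 'a': at 3  emit P1@[0:1]
pos 2 'd': at 2 (fail-walked)
pos 3 'd': at 2 (fail-walked)
pos 4 'c': at 1 (fail-walked)  emit P0@[4:4]
pos 5 'a': at 0 (fail-walked)
pos 6 'b': at 0
pos 7 'a': at 0
pos 8 'b': at 0
pos 9 'b': at 0
pos 10 'd': at 2
pos 11 'b': at 0 (fail-walked)
pos 12 'c': at 1  emit P0@[12:12]
pos 13 'c': at 1 (fail-walked)  emit P0@[13:13]
pos 14 'a': at 0 (fail-walked)
pos 15 'b': at 0
pos 16 'c': at 1  emit P0@[16:16]
pos 17 'b': at 0 (fail-walked)
pos 18 'a': at 0
pos 19 'd': at 2
pos 20 'a': at 3  emit P1@[19:20]
pos 21 'd': at 2 (fail-walked)
pos 22 'a': at 3  emit P1@[21:22]
pos 23 'a': at 0 (fail-walked)
pos 24 'c': at 1  emit P0@[24:24]
pos 25 'a': at 0 (fail-walked)
pos 26 'a': at 0
pos 27 'a': at 0
pos 28 'd': at 2
pos 29 'a': at 3  emit P1@[28:29]

Matches: [[1,1],[4,0],[12,0],[13,0],[16,0],[20,1],[22,1],[24,0],[29,1]]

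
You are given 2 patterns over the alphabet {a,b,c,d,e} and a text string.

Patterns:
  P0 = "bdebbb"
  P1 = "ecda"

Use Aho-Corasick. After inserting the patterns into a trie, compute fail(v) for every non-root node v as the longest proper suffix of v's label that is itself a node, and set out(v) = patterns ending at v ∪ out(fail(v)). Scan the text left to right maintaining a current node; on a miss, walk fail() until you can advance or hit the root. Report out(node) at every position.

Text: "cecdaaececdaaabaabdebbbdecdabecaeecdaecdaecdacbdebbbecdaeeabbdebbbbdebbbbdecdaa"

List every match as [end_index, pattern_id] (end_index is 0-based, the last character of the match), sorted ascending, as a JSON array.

Build:
Trie (insert patterns):
  0='ε' goto b→1 e→7
  1='b' goto d→2
  2='bd' goto e→3
  3='bde' goto b→4
  4='bdeb' goto b→5
  5='bdebb' goto b→6
  6='bdebbb' goto ·  ←P0
  7='e' goto c→8
  8='ec' goto d→9
  9='ecd' goto a→10
  10='ecda' goto ·  ←P1

Failure links (BFS by depth):
  fail(1) 'b': from fail(0)=0 chase 'b': 0 ⇒ 0;  out=∅∪out(0)=∅
  fail(7) 'e': from fail(0)=0 chase 'e': 0 ⇒ 0;  out=∅∪out(0)=∅
  fail(2) 'bd': from fail(1)=0 chase 'd': 0 ⇒ 0;  out=∅∪out(0)=∅
  fail(8) 'ec': from fail(7)=0 chase 'c': 0 ⇒ 0;  out=∅∪out(0)=∅
  fail(3) 'bde': from fail(2)=0 chase 'e': 0 ⇒ 7;  out=∅∪out(7)=∅
  fail(9) 'ecd': from fail(8)=0 chase 'd': 0 ⇒ 0;  out=∅∪out(0)=∅
  fail(4) 'bdeb': from fail(3)=7 chase 'b': 7→0 ⇒ 1;  out=∅∪out(1)=∅
  fail(10) 'ecda': from fail(9)=0 chase 'a': 0 ⇒ 0;  out={1}∪out(0)={1}
  fail(5) 'bdebb': from fail(4)=1 chase 'b': 1→0 ⇒ 1;  out=∅∪out(1)=∅
  fail(6) 'bdebbb': from fail(5)=1 chase 'b': 1→0 ⇒ 1;  out={0}∪out(1)={0}

Scan:
pos 0 'c': at 0
pos 1 'e': at 7
pos 2 'c': at 8
pos 3 'd': at 9
pos 4 'a': at 10  ** P1@[1:4]
pos 5 'a': at 0 (fail-walked)
pos 6 'e': at 7
pos 7 'c': at 8
pos 8 'e': at 7 (fail-walked)
pos 9 'c': at 8
pos 10 'd': at 9
pos 11 'a': at 10  ** P1@[8:11]
pos 12 'a': at 0 (fail-walked)
pos 13 'a': at 0
pos 14 'b': at 1
pos 15 'a': at 0 (fail-walked)
pos 16 'a': at 0
pos 17 'b': at 1
pos 18 'd': at 2
pos 19 'e': at 3
pos 20 'b': at 4
pos 21 'b': at 5
pos 22 'b': at 6  ** P0@[17:22]
pos 23 'd': at 2 (fail-walked)
pos 24 'e': at 3
pos 25 'c': at 8 (fail-walked)
pos 26 'd': at 9
pos 27 'a': at 10  ** P1@[24:27]
pos 28 'b': at 1 (fail-walked)
pos 29 'e': at 7 (fail-walked)
pos 30 'c': at 8
pos 31 'a': at 0 (fail-walked)
pos 32 'e': at 7
pos 33 'e': at 7 (fail-walked)
pos 34 'c': at 8
pos 35 'd': at 9
pos 36 'a': at 10  ** P1@[33:36]
pos 37 'e': at 7 (fail-walked)
pos 38 'c': at 8
pos 39 'd': at 9
pos 40 'a': at 10  ** P1@[37:40]
pos 41 'e': at 7 (fail-walked)
pos 42 'c': at 8
pos 43 'd': at 9
pos 44 'a': at 10  ** P1@[41:44]
pos 45 'c': at 0 (fail-walked)
pos 46 'b': at 1
pos 47 'd': at 2
pos 48 'e': at 3
pos 49 'b': at 4
pos 50 'b': at 5
pos 51 'b': at 6  ** P0@[46:51]
pos 52 'e': at 7 (fail-walked)
pos 53 'c': at 8
pos 54 'd': at 9
pos 55 'a': at 10  ** P1@[52:55]
pos 56 'e': at 7 (fail-walked)
pos 57 'e': at 7 (fail-walked)
pos 58 'a': at 0 (fail-walked)
pos 59 'b': at 1
pos 60 'b': at 1 (fail-walked)
pos 61 'd': at 2
pos 62 'e': at 3
pos 63 'b': at 4
pos 64 'b': at 5
pos 65 'b': at 6  ** P0@[60:65]
pos 66 'b': at 1 (fail-walked)
pos 67 'd': at 2
pos 68 'e': at 3
pos 69 'b': at 4
pos 70 'b': at 5
pos 71 'b': at 6  ** P0@[66:71]
pos 72 'b': at 1 (fail-walked)
pos 73 'd': at 2
pos 74 'e': at 3
pos 75 'c': at 8 (fail-walked)
pos 76 'd': at 9
pos 77 'a': at 10  ** P1@[74:77]
pos 78 'a': at 0 (fail-walked)

Result: [[4,1],[11,1],[22,0],[27,1],[36,1],[40,1],[44,1],[51,0],[55,1],[65,0],[71,0],[77,1]]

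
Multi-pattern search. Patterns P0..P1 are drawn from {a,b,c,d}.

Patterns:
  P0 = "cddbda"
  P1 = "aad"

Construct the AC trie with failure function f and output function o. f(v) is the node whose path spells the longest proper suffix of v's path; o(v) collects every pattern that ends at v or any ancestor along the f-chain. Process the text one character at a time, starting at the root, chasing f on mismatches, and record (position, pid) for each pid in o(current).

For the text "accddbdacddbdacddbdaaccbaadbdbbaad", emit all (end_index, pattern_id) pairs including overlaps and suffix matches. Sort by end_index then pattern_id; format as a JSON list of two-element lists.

Construct AC machine:
Trie (insert patterns):
  0='ε' goto a→7 c→1
  1='c' goto d→2
  2='cd' goto d→3
  3='cdd' goto b→4
  4='cddb' goto d→5
  5='cddbd' goto a→6
  6='cddbda' goto ·  ←P0
  7='a' goto a→8
  8='aa' goto d→9
  9='aad' goto ·  ←P1

BFS fail/out derivation:
  fail(1) 'c': from fail(0)=0 chase 'c': 0 ⇒ 0;  out=∅∪out(0)=∅
  fail(7) 'a': from fail(0)=0 chase 'a': 0 ⇒ 0;  out=∅∪out(0)=∅
  fail(2) 'cd': from fail(1)=0 chase 'd': 0 ⇒ 0;  out=∅∪out(0)=∅
  fail(8) 'aa': from fail(7)=0 chase 'a': 0 ⇒ 7;  out=∅∪out(7)=∅
  fail(3) 'cdd': from fail(2)=0 chase 'd': 0 ⇒ 0;  out=∅∪out(0)=∅
  fail(9) 'aad': from fail(8)=7 chase 'd': 7→0 ⇒ 0;  out={1}∪out(0)={1}
  fail(4) 'cddb': from fail(3)=0 chase 'b': 0 ⇒ 0;  out=∅∪out(0)=∅
  fail(5) 'cddbd': from fail(4)=0 chase 'd': 0 ⇒ 0;  out=∅∪out(0)=∅
  fail(6) 'cddbda': from fail(5)=0 chase 'a': 0 ⇒ 7;  out={0}∪out(7)={0}

Run:
[0] read 'a'  n0⇒n7
[1] read 'c'  n7⇒n1 (via fail)
[2] read 'c'  n1⇒n1 (via fail)
[3] read 'd'  n1⇒n2
[4] read 'd'  n2⇒n3
[5] read 'b'  n3⇒n4
[6] read 'd'  n4⇒n5
[7] read 'a'  n5⇒n6  ** P0@[2:7]
[8] read 'c'  n6⇒n1 (via fail)
[9] read 'd'  n1⇒n2
[10] read 'd'  n2⇒n3
[11] read 'b'  n3⇒n4
[12] read 'd'  n4⇒n5
[13] read 'a'  n5⇒n6  ** P0@[8:13]
[14] read 'c'  n6⇒n1 (via fail)
[15] read 'd'  n1⇒n2
[16] read 'd'  n2⇒n3
[17] read 'b'  n3⇒n4
[18] read 'd'  n4⇒n5
[19] read 'a'  n5⇒n6  ** P0@[14:19]
[20] read 'a'  n6⇒n8 (via fail)
[21] read 'c'  n8⇒n1 (via fail)
[22] read 'c'  n1⇒n1 (via fail)
[23] read 'b'  n1⇒n0 (via fail)
[24] read 'a'  n0⇒n7
[25] read 'a'  n7⇒n8
[26] read 'd'  n8⇒n9  ** P1@[24:26]
[27] read 'b'  n9⇒n0 (via fail)
[28] read 'd'  n0⇒n0
[29] read 'b'  n0⇒n0
[30] read 'b'  n0⇒n0
[31] read 'a'  n0⇒n7
[32] read 'a'  n7⇒n8
[33] read 'd'  n8⇒n9  ** P1@[31:33]

All matches (sorted): [[7,0],[13,0],[19,0],[26,1],[33,1]]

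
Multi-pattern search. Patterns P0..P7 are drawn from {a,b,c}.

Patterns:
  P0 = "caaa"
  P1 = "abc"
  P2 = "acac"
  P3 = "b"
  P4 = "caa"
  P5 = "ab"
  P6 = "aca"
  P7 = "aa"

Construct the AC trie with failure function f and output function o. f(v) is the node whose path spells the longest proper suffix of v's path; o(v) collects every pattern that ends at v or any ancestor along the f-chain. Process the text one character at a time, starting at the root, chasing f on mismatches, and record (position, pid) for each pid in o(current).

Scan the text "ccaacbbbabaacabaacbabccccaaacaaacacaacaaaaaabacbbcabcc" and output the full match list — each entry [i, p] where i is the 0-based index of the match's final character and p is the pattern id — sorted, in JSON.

Build:
Trie nodes:
  0='ε' goto a→5 b→11 c→1
  1='c' goto a→2
  2='ca' goto a→3
  3='caa' goto a→4  [P4 ends]
  4='caaa' goto ·  [P0 ends]
  5='a' goto a→12 b→6 c→8
  6='ab' goto c→7  [P5 ends]
  7='abc' goto ·  [P1 ends]
  8='ac' goto a→9
  9='aca' goto c→10  [P6 ends]
  10='acac' goto ·  [P2 ends]
  11='b' goto ·  [P3 ends]
  12='aa' goto ·  [P7 ends]

BFS fail/out derivation:
  fail(1) 'c': from fail(0)=0 chase 'c': 0 ⇒ 0;  out=∅∪out(0)=∅
  fail(5) 'a': from fail(0)=0 chase 'a': 0 ⇒ 0;  out=∅∪out(0)=∅
  fail(11) 'b': from fail(0)=0 chase 'b': 0 ⇒ 0;  out={3}∪out(0)={3}
  fail(2) 'ca': from fail(1)=0 chase 'a': 0 ⇒ 5;  out=∅∪out(5)=∅
  fail(6) 'ab': from fail(5)=0 chase 'b': 0 ⇒ 11;  out={5}∪out(11)={3,5}
  fail(8) 'ac': from fail(5)=0 chase 'c': 0 ⇒ 1;  out=∅∪out(1)=∅
  fail(12) 'aa': from fail(5)=0 chase 'a': 0 ⇒ 5;  out={7}∪out(5)={7}
  fail(3) 'caa': from fail(2)=5 chase 'a': 5 ⇒ 12;  out={4}∪out(12)={4,7}
  fail(7) 'abc': from fail(6)=11 chase 'c': 11→0 ⇒ 1;  out={1}∪out(1)={1}
  fail(9) 'aca': from fail(8)=1 chase 'a': 1 ⇒ 2;  out={6}∪out(2)={6}
  fail(4) 'caaa': from fail(3)=12 chase 'a': 12→5 ⇒ 12;  out={0}∪out(12)={0,7}
  fail(10) 'acac': from fail(9)=2 chase 'c': 2→5 ⇒ 8;  out={2}∪out(8)={2}

Scan:
i=0 'c': node 0→1
i=1 'c': node 1→1 ·f
i=2 'a': node 1→2
i=3 'a': node 2→3  emit P4@[1:3],P7@[2:3]
i=4 'c': node 3→8 ·f
i=5 'b': node 8→11 ·f  emit P3@[5:5]
i=6 'b': node 11→11 ·f  emit P3@[6:6]
i=7 'b': node 11→11 ·f  emit P3@[7:7]
i=8 'a': node 11→5 ·f
i=9 'b': node 5→6  emit P3@[9:9],P5@[8:9]
i=10 'a': node 6→5 ·f
i=11 'a': node 5→12  emit P7@[10:11]
i=12 'c': node 12→8 ·f
i=13 'a': node 8→9  emit P6@[11:13]
i=14 'b': node 9→6 ·f  emit P3@[14:14],P5@[13:14]
i=15 'a': node 6→5 ·f
i=16 'a': node 5→12  emit P7@[15:16]
i=17 'c': node 12→8 ·f
i=18 'b': node 8→11 ·f  emit P3@[18:18]
i=19 'a': node 11→5 ·f
i=20 'b': node 5→6  emit P3@[20:20],P5@[19:20]
i=21 'c': node 6→7  emit P1@[19:21]
i=22 'c': node 7→1 ·f
i=23 'c': node 1→1 ·f
i=24 'c': node 1→1 ·f
i=25 'a': node 1→2
i=26 'a': node 2→3  emit P4@[24:26],P7@[25:26]
i=27 'a': node 3→4  emit P0@[24:27],P7@[26:27]
i=28 'c': node 4→8 ·f
i=29 'a': node 8→9  emit P6@[27:29]
i=30 'a': node 9→3 ·f  emit P4@[28:30],P7@[29:30]
i=31 'a': node 3→4  emit P0@[28:31],P7@[30:31]
i=32 'c': node 4→8 ·f
i=33 'a': node 8→9  emit P6@[31:33]
i=34 'c': node 9→10  emit P2@[31:34]
i=35 'a': node 10→9 ·f  emit P6@[33:35]
i=36 'a': node 9→3 ·f  emit P4@[34:36],P7@[35:36]
i=37 'c': node 3→8 ·f
i=38 'a': node 8→9  emit P6@[36:38]
i=39 'a': node 9→3 ·f  emit P4@[37:39],P7@[38:39]
i=40 'a': node 3→4  emit P0@[37:40],P7@[39:40]
i=41 'a': node 4→12 ·f  emit P7@[40:41]
i=42 'a': node 12→12 ·f  emit P7@[41:42]
i=43 'a': node 12→12 ·f  emit P7@[42:43]
i=44 'b': node 12→6 ·f  emit P3@[44:44],P5@[43:44]
i=45 'a': node 6→5 ·f
i=46 'c': node 5→8
i=47 'b': node 8→11 ·f  emit P3@[47:47]
i=48 'b': node 11→11 ·f  emit P3@[48:48]
i=49 'c': node 11→1 ·f
i=50 'a': node 1→2
i=51 'b': node 2→6 ·f  emit P3@[51:51],P5@[50:51]
i=52 'c': node 6→7  emit P1@[50:52]
i=53 'c': node 7→1 ·f

Matches: [[3,4],[3,7],[5,3],[6,3],[7,3],[9,3],[9,5],[11,7],[13,6],[14,3],[14,5],[16,7],[18,3],[20,3],[20,5],[21,1],[26,4],[26,7],[27,0],[27,7],[29,6],[30,4],[30,7],[31,0],[31,7],[33,6],[34,2],[35,6],[36,4],[36,7],[38,6],[39,4],[39,7],[40,0],[40,7],[41,7],[42,7],[43,7],[44,3],[44,5],[47,3],[48,3],[51,3],[51,5],[52,1]]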